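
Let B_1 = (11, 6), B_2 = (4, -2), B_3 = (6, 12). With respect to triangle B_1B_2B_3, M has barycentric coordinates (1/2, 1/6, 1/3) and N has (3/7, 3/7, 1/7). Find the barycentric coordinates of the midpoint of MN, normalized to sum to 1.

(13/28, 25/84, 5/21)

Since both coordinate triples sum to 1, the midpoint's barycentrics are the componentwise average.
(1/2+3/7)/2 = 13/28; similarly 25/84 and 5/21.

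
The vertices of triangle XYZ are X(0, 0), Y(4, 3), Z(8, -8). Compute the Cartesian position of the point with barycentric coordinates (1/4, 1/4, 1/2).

(5, -13/4)

W = (1/4)·X + (1/4)·Y + (1/2)·Z.
x-coordinate: (1/4)·0 + (1/4)·4 + (1/2)·8 = 5.
y-coordinate: (1/4)·0 + (1/4)·3 + (1/2)·(-8) = -13/4.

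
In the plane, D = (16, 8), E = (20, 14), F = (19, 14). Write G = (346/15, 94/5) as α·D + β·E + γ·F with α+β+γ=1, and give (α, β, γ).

Signed area of the reference triangle: [DEF] = ½·(16·(14−14) + 20·(14−8) + 19·(8−14)) = ½·(0 + 120 − 114) = 3.
[GEF] = ½·((346/15)·(14−14) + 20·(14−(94/5)) + 19·(94/5−14)) = ½·(0 − 96 + 456/5) = -12/5, so the D-coordinate is (-12/5)/3 = -4/5.
[DGF] = ½·(16·(94/5−14) + (346/15)·(14−8) + 19·(8−(94/5))) = ½·(384/5 + 692/5 − 1026/5) = 5, so the E-coordinate is 5/3.
[DEG] = ½·(16·(14−(94/5)) + 20·(94/5−8) + (346/15)·(8−14)) = ½·(-384/5 + 216 − 692/5) = 2/5, so the F-coordinate is 2/15.
Check: -4/5 + 5/3 + 2/15 = 1.

(-4/5, 5/3, 2/15)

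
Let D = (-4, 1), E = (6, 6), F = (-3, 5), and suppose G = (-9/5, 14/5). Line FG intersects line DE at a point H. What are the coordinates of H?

(-3/2, 9/4)

Barycentric coordinates of G with respect to DEF: (3/5, 1/5, 1/5).
On side DE the F-coordinate is zero; dropping G's F-weight 1/5 and renormalizing the remaining 3/5 : 1/5 gives weights 3/4, 1/4 on D, E.
H = (3/4)·(-4, 1) + (1/4)·(6, 6) = (-3/2, 9/4).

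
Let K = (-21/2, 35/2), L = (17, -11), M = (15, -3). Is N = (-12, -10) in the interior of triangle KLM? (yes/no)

no

Barycentric coordinates of N: (230/163, 732/163, -799/163).
The three coordinates are positive, positive, negative; a point is interior exactly when all three are positive.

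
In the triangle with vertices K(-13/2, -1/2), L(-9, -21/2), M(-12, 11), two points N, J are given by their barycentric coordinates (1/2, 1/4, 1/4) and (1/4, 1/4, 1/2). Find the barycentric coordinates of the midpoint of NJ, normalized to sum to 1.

Since both coordinate triples sum to 1, the midpoint's barycentrics are the componentwise average.
(1/2+1/4)/2 = 3/8; similarly 1/4 and 3/8.

(3/8, 1/4, 3/8)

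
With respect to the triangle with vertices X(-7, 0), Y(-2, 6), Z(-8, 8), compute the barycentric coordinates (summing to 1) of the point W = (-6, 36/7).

Signed area of the reference triangle: [XYZ] = ½·((-7)·(6−8) + (-2)·(8−0) + (-8)·(0−6)) = ½·(14 − 16 + 48) = 23.
[WYZ] = ½·((-6)·(6−8) + (-2)·(8−(36/7)) + (-8)·(36/7−6)) = ½·(12 − 40/7 + 48/7) = 46/7, so the X-coordinate is (46/7)/23 = 2/7.
[XWZ] = ½·((-7)·(36/7−8) + (-6)·(8−0) + (-8)·(0−(36/7))) = ½·(20 − 48 + 288/7) = 46/7, so the Y-coordinate is 2/7.
[XYW] = ½·((-7)·(6−(36/7)) + (-2)·(36/7−0) + (-6)·(0−6)) = ½·(-6 − 72/7 + 36) = 69/7, so the Z-coordinate is 3/7.
Check: 2/7 + 2/7 + 3/7 = 1.

(2/7, 2/7, 3/7)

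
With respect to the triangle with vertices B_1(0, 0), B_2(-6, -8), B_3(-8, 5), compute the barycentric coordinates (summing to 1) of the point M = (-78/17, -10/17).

Signed area of the reference triangle: [B_1B_2B_3] = ½·(0·(-8−5) + (-6)·(5−0) + (-8)·(0−(-8))) = ½·(0 − 30 − 64) = -47.
[MB_2B_3] = ½·((-78/17)·(-8−5) + (-6)·(5−(-10/17)) + (-8)·(-10/17−(-8))) = ½·(1014/17 − 570/17 − 1008/17) = -282/17, so the B_1-coordinate is (-282/17)/(-47) = 6/17.
[B_1MB_3] = ½·(0·(-10/17−5) + (-78/17)·(5−0) + (-8)·(0−(-10/17))) = ½·(0 − 390/17 − 80/17) = -235/17, so the B_2-coordinate is 5/17.
[B_1B_2M] = ½·(0·(-8−(-10/17)) + (-6)·(-10/17−0) + (-78/17)·(0−(-8))) = ½·(0 + 60/17 − 624/17) = -282/17, so the B_3-coordinate is 6/17.

(6/17, 5/17, 6/17)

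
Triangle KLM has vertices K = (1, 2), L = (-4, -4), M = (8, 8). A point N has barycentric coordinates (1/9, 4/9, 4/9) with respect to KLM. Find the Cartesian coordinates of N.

(17/9, 2)

N = (1/9)·K + (4/9)·L + (4/9)·M.
x-coordinate: (1/9)·1 + (4/9)·(-4) + (4/9)·8 = 17/9.
y-coordinate: (1/9)·2 + (4/9)·(-4) + (4/9)·8 = 2.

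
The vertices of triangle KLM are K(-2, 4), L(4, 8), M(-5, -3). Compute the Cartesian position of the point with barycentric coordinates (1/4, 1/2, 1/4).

N = (1/4)·K + (1/2)·L + (1/4)·M.
x-coordinate: (1/4)·(-2) + (1/2)·4 + (1/4)·(-5) = 1/4.
y-coordinate: (1/4)·4 + (1/2)·8 + (1/4)·(-3) = 17/4.

(1/4, 17/4)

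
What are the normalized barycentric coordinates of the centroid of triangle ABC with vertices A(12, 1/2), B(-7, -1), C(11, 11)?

The centroid is the average of the vertices, so each weight is 1/3.

(1/3, 1/3, 1/3)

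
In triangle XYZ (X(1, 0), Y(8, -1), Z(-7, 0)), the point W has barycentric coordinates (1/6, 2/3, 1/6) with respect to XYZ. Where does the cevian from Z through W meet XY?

(33/5, -4/5)

Line ZW meets XY where the Z-coordinate vanishes; zeroing W's Z-weight and renormalizing leaves X, Y-weights 1/6 : 2/3 → (1/5, 4/5).
So V = (1/5)·X + (4/5)·Y = (33/5, -4/5).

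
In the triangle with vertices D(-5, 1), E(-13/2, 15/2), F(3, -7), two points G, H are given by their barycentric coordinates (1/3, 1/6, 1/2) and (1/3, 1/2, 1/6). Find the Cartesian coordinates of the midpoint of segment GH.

Barycentric coordinates of the midpoint are the average: (1/3, 1/3, 1/3).
Converting: (1/3)·D + (1/3)·E + (1/3)·F = (-17/6, 1/2).

(-17/6, 1/2)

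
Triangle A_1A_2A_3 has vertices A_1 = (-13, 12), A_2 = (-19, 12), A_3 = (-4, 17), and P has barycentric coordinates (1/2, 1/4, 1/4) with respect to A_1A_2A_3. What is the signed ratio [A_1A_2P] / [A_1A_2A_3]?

1/4

The signed ratio [A_1A_2P]/[A_1A_2A_3] equals the barycentric coordinate of P at vertex A_3, which is 1/4.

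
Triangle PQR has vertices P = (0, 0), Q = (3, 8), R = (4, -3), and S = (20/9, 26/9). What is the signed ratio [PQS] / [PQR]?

2/9

[PQR] = ½·(0·(8−(-3)) + 3·(-3−0) + 4·(0−8)) = ½·(0 − 9 − 32) = -41/2.
[PQS] = ½·(0·(8−(26/9)) + 3·(26/9−0) + (20/9)·(0−8)) = ½·(0 + 26/3 − 160/9) = -41/9, so the ratio is (-41/9)/(-41/2) = 2/9.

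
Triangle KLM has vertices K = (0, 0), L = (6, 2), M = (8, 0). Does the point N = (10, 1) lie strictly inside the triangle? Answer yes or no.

Barycentric coordinates of N: (-3/8, 1/2, 7/8).
The three coordinates are negative, positive, positive; a point is interior exactly when all three are positive.

no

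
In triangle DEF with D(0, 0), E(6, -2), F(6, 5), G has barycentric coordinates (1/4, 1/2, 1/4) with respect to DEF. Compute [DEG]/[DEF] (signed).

1/4

The signed ratio [DEG]/[DEF] equals the barycentric coordinate of G at vertex F, which is 1/4.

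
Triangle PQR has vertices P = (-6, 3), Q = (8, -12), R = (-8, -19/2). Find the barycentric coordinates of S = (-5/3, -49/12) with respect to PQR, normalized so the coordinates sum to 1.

(1/2, 1/3, 1/6)

Signed area of the reference triangle: [PQR] = ½·((-6)·(-12−(-19/2)) + 8·(-19/2−3) + (-8)·(3−(-12))) = ½·(15 − 100 − 120) = -205/2.
[SQR] = ½·((-5/3)·(-12−(-19/2)) + 8·(-19/2−(-49/12)) + (-8)·(-49/12−(-12))) = ½·(25/6 − 130/3 − 190/3) = -205/4, so the P-coordinate is (-205/4)/(-205/2) = 1/2.
[PSR] = ½·((-6)·(-49/12−(-19/2)) + (-5/3)·(-19/2−3) + (-8)·(3−(-49/12))) = ½·(-65/2 + 125/6 − 170/3) = -205/6, so the Q-coordinate is 1/3.
[PQS] = ½·((-6)·(-12−(-49/12)) + 8·(-49/12−3) + (-5/3)·(3−(-12))) = ½·(95/2 − 170/3 − 25) = -205/12, so the R-coordinate is 1/6.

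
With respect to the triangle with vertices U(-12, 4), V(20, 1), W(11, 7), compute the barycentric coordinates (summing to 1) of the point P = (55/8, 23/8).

Signed area of the reference triangle: [UVW] = ½·((-12)·(1−7) + 20·(7−4) + 11·(4−1)) = ½·(72 + 60 + 33) = 165/2.
[PVW] = ½·((55/8)·(1−7) + 20·(7−(23/8)) + 11·(23/8−1)) = ½·(-165/4 + 165/2 + 165/8) = 495/16, so the U-coordinate is (495/16)/(165/2) = 3/8.
[UPW] = ½·((-12)·(23/8−7) + (55/8)·(7−4) + 11·(4−(23/8))) = ½·(99/2 + 165/8 + 99/8) = 165/4, so the V-coordinate is 1/2.
[UVP] = ½·((-12)·(1−(23/8)) + 20·(23/8−4) + (55/8)·(4−1)) = ½·(45/2 − 45/2 + 165/8) = 165/16, so the W-coordinate is 1/8.
Check: 3/8 + 1/2 + 1/8 = 1.

(3/8, 1/2, 1/8)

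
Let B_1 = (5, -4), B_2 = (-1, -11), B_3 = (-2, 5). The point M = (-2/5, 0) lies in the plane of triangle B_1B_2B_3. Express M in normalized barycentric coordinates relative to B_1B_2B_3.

(1/5, 1/5, 3/5)

Signed area of the reference triangle: [B_1B_2B_3] = ½·(5·(-11−5) + (-1)·(5−(-4)) + (-2)·(-4−(-11))) = ½·(-80 − 9 − 14) = -103/2.
[MB_2B_3] = ½·((-2/5)·(-11−5) + (-1)·(5−0) + (-2)·(0−(-11))) = ½·(32/5 − 5 − 22) = -103/10, so the B_1-coordinate is (-103/10)/(-103/2) = 1/5.
[B_1MB_3] = ½·(5·(0−5) + (-2/5)·(5−(-4)) + (-2)·(-4−0)) = ½·(-25 − 18/5 + 8) = -103/10, so the B_2-coordinate is 1/5.
[B_1B_2M] = ½·(5·(-11−0) + (-1)·(0−(-4)) + (-2/5)·(-4−(-11))) = ½·(-55 − 4 − 14/5) = -309/10, so the B_3-coordinate is 3/5.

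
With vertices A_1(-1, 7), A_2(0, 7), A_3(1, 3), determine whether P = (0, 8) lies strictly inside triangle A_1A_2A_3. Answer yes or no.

no

Barycentric coordinates of P: (-1/4, 3/2, -1/4).
The three coordinates are negative, positive, negative; a point is interior exactly when all three are positive.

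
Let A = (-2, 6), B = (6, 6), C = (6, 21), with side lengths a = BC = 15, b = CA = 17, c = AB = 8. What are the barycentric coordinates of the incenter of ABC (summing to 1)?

(3/8, 17/40, 1/5)

The incenter has barycentric coordinates proportional to the opposite side lengths: (15 : 17 : 8).
Normalizing by 15+17+8 = 40 gives (3/8, 17/40, 1/5).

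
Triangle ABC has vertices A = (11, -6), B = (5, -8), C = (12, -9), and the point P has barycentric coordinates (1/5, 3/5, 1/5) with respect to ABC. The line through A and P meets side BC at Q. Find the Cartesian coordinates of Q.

Line AP meets BC where the A-coordinate vanishes; zeroing P's A-weight and renormalizing leaves B, C-weights 3/5 : 1/5 → (3/4, 1/4).
So Q = (3/4)·B + (1/4)·C = (27/4, -33/4).

(27/4, -33/4)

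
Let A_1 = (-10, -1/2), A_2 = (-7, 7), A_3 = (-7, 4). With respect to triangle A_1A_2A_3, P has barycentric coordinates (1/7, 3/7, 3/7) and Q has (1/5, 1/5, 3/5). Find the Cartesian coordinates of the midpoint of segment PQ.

(-263/35, 146/35)

Barycentric coordinates of the midpoint are the average: (6/35, 11/35, 18/35).
Converting: (6/35)·A_1 + (11/35)·A_2 + (18/35)·A_3 = (-263/35, 146/35).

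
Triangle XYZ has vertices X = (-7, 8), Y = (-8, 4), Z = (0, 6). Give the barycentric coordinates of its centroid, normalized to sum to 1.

The centroid is the average of the vertices, so each weight is 1/3.

(1/3, 1/3, 1/3)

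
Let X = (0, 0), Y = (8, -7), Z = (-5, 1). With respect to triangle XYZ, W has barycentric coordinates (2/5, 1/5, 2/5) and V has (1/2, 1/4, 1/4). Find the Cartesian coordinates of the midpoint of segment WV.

(7/40, -5/4)

Barycentric coordinates of the midpoint are the average: (9/20, 9/40, 13/40).
Converting: (9/20)·X + (9/40)·Y + (13/40)·Z = (7/40, -5/4).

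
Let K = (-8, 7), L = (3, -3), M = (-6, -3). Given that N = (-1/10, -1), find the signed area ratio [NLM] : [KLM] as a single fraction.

1/5

[KLM] = ½·((-8)·(-3−(-3)) + 3·(-3−7) + (-6)·(7−(-3))) = ½·(0 − 30 − 60) = -45.
[NLM] = ½·((-1/10)·(-3−(-3)) + 3·(-3−(-1)) + (-6)·(-1−(-3))) = ½·(0 − 6 − 12) = -9, so the ratio is (-9)/(-45) = 1/5.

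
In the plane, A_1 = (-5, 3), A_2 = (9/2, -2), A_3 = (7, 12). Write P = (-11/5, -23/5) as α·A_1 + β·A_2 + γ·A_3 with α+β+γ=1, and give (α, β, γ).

(3/5, 4/5, -2/5)

Signed area of the reference triangle: [A_1A_2A_3] = ½·((-5)·(-2−12) + (9/2)·(12−3) + 7·(3−(-2))) = ½·(70 + 81/2 + 35) = 291/4.
[PA_2A_3] = ½·((-11/5)·(-2−12) + (9/2)·(12−(-23/5)) + 7·(-23/5−(-2))) = ½·(154/5 + 747/10 − 91/5) = 873/20, so the A_1-coordinate is (873/20)/(291/4) = 3/5.
[A_1PA_3] = ½·((-5)·(-23/5−12) + (-11/5)·(12−3) + 7·(3−(-23/5))) = ½·(83 − 99/5 + 266/5) = 291/5, so the A_2-coordinate is 4/5.
[A_1A_2P] = ½·((-5)·(-2−(-23/5)) + (9/2)·(-23/5−3) + (-11/5)·(3−(-2))) = ½·(-13 − 171/5 − 11) = -291/10, so the A_3-coordinate is -2/5.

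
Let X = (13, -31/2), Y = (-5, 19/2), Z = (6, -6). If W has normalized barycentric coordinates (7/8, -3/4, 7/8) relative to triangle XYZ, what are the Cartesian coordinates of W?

W = (7/8)·X + (-3/4)·Y + (7/8)·Z.
x-coordinate: (7/8)·13 + (-3/4)·(-5) + (7/8)·6 = 163/8.
y-coordinate: (7/8)·(-31/2) + (-3/4)·(19/2) + (7/8)·(-6) = -415/16.

(163/8, -415/16)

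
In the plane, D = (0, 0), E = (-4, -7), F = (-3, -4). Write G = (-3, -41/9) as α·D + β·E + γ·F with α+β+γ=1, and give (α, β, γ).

(1/9, 1/3, 5/9)

Signed area of the reference triangle: [DEF] = ½·(0·(-7−(-4)) + (-4)·(-4−0) + (-3)·(0−(-7))) = ½·(0 + 16 − 21) = -5/2.
[GEF] = ½·((-3)·(-7−(-4)) + (-4)·(-4−(-41/9)) + (-3)·(-41/9−(-7))) = ½·(9 − 20/9 − 22/3) = -5/18, so the D-coordinate is (-5/18)/(-5/2) = 1/9.
[DGF] = ½·(0·(-41/9−(-4)) + (-3)·(-4−0) + (-3)·(0−(-41/9))) = ½·(0 + 12 − 41/3) = -5/6, so the E-coordinate is 1/3.
[DEG] = ½·(0·(-7−(-41/9)) + (-4)·(-41/9−0) + (-3)·(0−(-7))) = ½·(0 + 164/9 − 21) = -25/18, so the F-coordinate is 5/9.
Check: 1/9 + 1/3 + 5/9 = 1.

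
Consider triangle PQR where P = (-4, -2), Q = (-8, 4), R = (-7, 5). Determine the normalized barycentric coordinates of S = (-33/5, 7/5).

(2/5, 4/5, -1/5)

Signed area of the reference triangle: [PQR] = ½·((-4)·(4−5) + (-8)·(5−(-2)) + (-7)·(-2−4)) = ½·(4 − 56 + 42) = -5.
[SQR] = ½·((-33/5)·(4−5) + (-8)·(5−(7/5)) + (-7)·(7/5−4)) = ½·(33/5 − 144/5 + 91/5) = -2, so the P-coordinate is (-2)/(-5) = 2/5.
[PSR] = ½·((-4)·(7/5−5) + (-33/5)·(5−(-2)) + (-7)·(-2−(7/5))) = ½·(72/5 − 231/5 + 119/5) = -4, so the Q-coordinate is 4/5.
[PQS] = ½·((-4)·(4−(7/5)) + (-8)·(7/5−(-2)) + (-33/5)·(-2−4)) = ½·(-52/5 − 136/5 + 198/5) = 1, so the R-coordinate is -1/5.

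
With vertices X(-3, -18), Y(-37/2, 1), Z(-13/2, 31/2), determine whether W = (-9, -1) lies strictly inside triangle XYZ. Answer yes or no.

Barycentric coordinates of W: (647/1811, 566/1811, 598/1811).
The three coordinates are positive, positive, positive; a point is interior exactly when all three are positive.

yes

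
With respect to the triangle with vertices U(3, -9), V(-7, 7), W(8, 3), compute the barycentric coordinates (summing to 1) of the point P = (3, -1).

(2/5, 1/5, 2/5)

Signed area of the reference triangle: [UVW] = ½·(3·(7−3) + (-7)·(3−(-9)) + 8·(-9−7)) = ½·(12 − 84 − 128) = -100.
[PVW] = ½·(3·(7−3) + (-7)·(3−(-1)) + 8·(-1−7)) = ½·(12 − 28 − 64) = -40, so the U-coordinate is (-40)/(-100) = 2/5.
[UPW] = ½·(3·(-1−3) + 3·(3−(-9)) + 8·(-9−(-1))) = ½·(-12 + 36 − 64) = -20, so the V-coordinate is 1/5.
[UVP] = ½·(3·(7−(-1)) + (-7)·(-1−(-9)) + 3·(-9−7)) = ½·(24 − 56 − 48) = -40, so the W-coordinate is 2/5.
Check: 2/5 + 1/5 + 2/5 = 1.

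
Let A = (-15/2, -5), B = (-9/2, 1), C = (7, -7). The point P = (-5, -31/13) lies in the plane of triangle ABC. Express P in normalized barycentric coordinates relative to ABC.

(6/13, 6/13, 1/13)

Signed area of the reference triangle: [ABC] = ½·((-15/2)·(1−(-7)) + (-9/2)·(-7−(-5)) + 7·(-5−1)) = ½·(-60 + 9 − 42) = -93/2.
[PBC] = ½·((-5)·(1−(-7)) + (-9/2)·(-7−(-31/13)) + 7·(-31/13−1)) = ½·(-40 + 270/13 − 308/13) = -279/13, so the A-coordinate is (-279/13)/(-93/2) = 6/13.
[APC] = ½·((-15/2)·(-31/13−(-7)) + (-5)·(-7−(-5)) + 7·(-5−(-31/13))) = ½·(-450/13 + 10 − 238/13) = -279/13, so the B-coordinate is 6/13.
[ABP] = ½·((-15/2)·(1−(-31/13)) + (-9/2)·(-31/13−(-5)) + (-5)·(-5−1)) = ½·(-330/13 − 153/13 + 30) = -93/26, so the C-coordinate is 1/13.
Check: 6/13 + 6/13 + 1/13 = 1.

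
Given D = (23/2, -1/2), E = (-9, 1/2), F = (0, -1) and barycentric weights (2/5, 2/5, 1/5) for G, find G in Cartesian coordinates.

G = (2/5)·D + (2/5)·E + (1/5)·F.
x-coordinate: (2/5)·(23/2) + (2/5)·(-9) + (1/5)·0 = 1.
y-coordinate: (2/5)·(-1/2) + (2/5)·(1/2) + (1/5)·(-1) = -1/5.

(1, -1/5)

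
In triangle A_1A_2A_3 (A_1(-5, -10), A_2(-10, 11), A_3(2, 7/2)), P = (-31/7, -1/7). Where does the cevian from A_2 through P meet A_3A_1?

Barycentric coordinates of P with respect to A_1A_2A_3: (3/7, 2/7, 2/7).
On side A_3A_1 the A_2-coordinate is zero; dropping P's A_2-weight 2/7 and renormalizing the remaining 2/7 : 3/7 gives weights 2/5, 3/5 on A_3, A_1.
Q = (2/5)·(2, 7/2) + (3/5)·(-5, -10) = (-11/5, -23/5).

(-11/5, -23/5)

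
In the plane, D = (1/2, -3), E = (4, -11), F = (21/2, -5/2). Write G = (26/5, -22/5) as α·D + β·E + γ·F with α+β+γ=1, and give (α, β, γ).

(2/5, 1/5, 2/5)

Signed area of the reference triangle: [DEF] = ½·((1/2)·(-11−(-5/2)) + 4·(-5/2−(-3)) + (21/2)·(-3−(-11))) = ½·(-17/4 + 2 + 84) = 327/8.
[GEF] = ½·((26/5)·(-11−(-5/2)) + 4·(-5/2−(-22/5)) + (21/2)·(-22/5−(-11))) = ½·(-221/5 + 38/5 + 693/10) = 327/20, so the D-coordinate is (327/20)/(327/8) = 2/5.
[DGF] = ½·((1/2)·(-22/5−(-5/2)) + (26/5)·(-5/2−(-3)) + (21/2)·(-3−(-22/5))) = ½·(-19/20 + 13/5 + 147/10) = 327/40, so the E-coordinate is 1/5.
[DEG] = ½·((1/2)·(-11−(-22/5)) + 4·(-22/5−(-3)) + (26/5)·(-3−(-11))) = ½·(-33/10 − 28/5 + 208/5) = 327/20, so the F-coordinate is 2/5.
Check: 2/5 + 1/5 + 2/5 = 1.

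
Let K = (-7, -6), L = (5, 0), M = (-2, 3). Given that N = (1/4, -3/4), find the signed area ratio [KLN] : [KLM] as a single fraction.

[KLM] = ½·((-7)·(0−3) + 5·(3−(-6)) + (-2)·(-6−0)) = ½·(21 + 45 + 12) = 39.
[KLN] = ½·((-7)·(0−(-3/4)) + 5·(-3/4−(-6)) + (1/4)·(-6−0)) = ½·(-21/4 + 105/4 − 3/2) = 39/4, so the ratio is (39/4)/39 = 1/4.

1/4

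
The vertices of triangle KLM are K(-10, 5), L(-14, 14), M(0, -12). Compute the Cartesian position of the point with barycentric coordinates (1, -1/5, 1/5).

(-36/5, -1/5)

N = 1·K + (-1/5)·L + (1/5)·M.
x-coordinate: 1·(-10) + (-1/5)·(-14) + (1/5)·0 = -36/5.
y-coordinate: 1·5 + (-1/5)·14 + (1/5)·(-12) = -1/5.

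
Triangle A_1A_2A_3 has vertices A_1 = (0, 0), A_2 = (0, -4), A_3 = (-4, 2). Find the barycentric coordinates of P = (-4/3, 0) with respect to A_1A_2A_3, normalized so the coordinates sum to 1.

Signed area of the reference triangle: [A_1A_2A_3] = ½·(0·(-4−2) + 0·(2−0) + (-4)·(0−(-4))) = ½·(0 + 0 − 16) = -8.
[PA_2A_3] = ½·((-4/3)·(-4−2) + 0·(2−0) + (-4)·(0−(-4))) = ½·(8 + 0 − 16) = -4, so the A_1-coordinate is (-4)/(-8) = 1/2.
[A_1PA_3] = ½·(0·(0−2) + (-4/3)·(2−0) + (-4)·(0−0)) = ½·(0 − 8/3 + 0) = -4/3, so the A_2-coordinate is 1/6.
[A_1A_2P] = ½·(0·(-4−0) + 0·(0−0) + (-4/3)·(0−(-4))) = ½·(0 + 0 − 16/3) = -8/3, so the A_3-coordinate is 1/3.

(1/2, 1/6, 1/3)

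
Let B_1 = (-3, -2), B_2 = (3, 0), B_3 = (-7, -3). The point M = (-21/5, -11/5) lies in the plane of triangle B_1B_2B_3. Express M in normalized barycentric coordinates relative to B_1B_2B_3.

Signed area of the reference triangle: [B_1B_2B_3] = ½·((-3)·(0−(-3)) + 3·(-3−(-2)) + (-7)·(-2−0)) = ½·(-9 − 3 + 14) = 1.
[MB_2B_3] = ½·((-21/5)·(0−(-3)) + 3·(-3−(-11/5)) + (-7)·(-11/5−0)) = ½·(-63/5 − 12/5 + 77/5) = 1/5, so the B_1-coordinate is (1/5)/1 = 1/5.
[B_1MB_3] = ½·((-3)·(-11/5−(-3)) + (-21/5)·(-3−(-2)) + (-7)·(-2−(-11/5))) = ½·(-12/5 + 21/5 − 7/5) = 1/5, so the B_2-coordinate is 1/5.
[B_1B_2M] = ½·((-3)·(0−(-11/5)) + 3·(-11/5−(-2)) + (-21/5)·(-2−0)) = ½·(-33/5 − 3/5 + 42/5) = 3/5, so the B_3-coordinate is 3/5.
Check: 1/5 + 1/5 + 3/5 = 1.

(1/5, 1/5, 3/5)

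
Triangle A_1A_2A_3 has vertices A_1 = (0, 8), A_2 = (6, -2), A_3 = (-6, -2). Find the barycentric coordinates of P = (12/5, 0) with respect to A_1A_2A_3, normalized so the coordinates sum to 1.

Signed area of the reference triangle: [A_1A_2A_3] = ½·(0·(-2−(-2)) + 6·(-2−8) + (-6)·(8−(-2))) = ½·(0 − 60 − 60) = -60.
[PA_2A_3] = ½·((12/5)·(-2−(-2)) + 6·(-2−0) + (-6)·(0−(-2))) = ½·(0 − 12 − 12) = -12, so the A_1-coordinate is (-12)/(-60) = 1/5.
[A_1PA_3] = ½·(0·(0−(-2)) + (12/5)·(-2−8) + (-6)·(8−0)) = ½·(0 − 24 − 48) = -36, so the A_2-coordinate is 3/5.
[A_1A_2P] = ½·(0·(-2−0) + 6·(0−8) + (12/5)·(8−(-2))) = ½·(0 − 48 + 24) = -12, so the A_3-coordinate is 1/5.
Check: 1/5 + 3/5 + 1/5 = 1.

(1/5, 3/5, 1/5)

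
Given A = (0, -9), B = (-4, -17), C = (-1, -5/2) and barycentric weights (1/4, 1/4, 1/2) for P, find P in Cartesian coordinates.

P = (1/4)·A + (1/4)·B + (1/2)·C.
x-coordinate: (1/4)·0 + (1/4)·(-4) + (1/2)·(-1) = -3/2.
y-coordinate: (1/4)·(-9) + (1/4)·(-17) + (1/2)·(-5/2) = -31/4.

(-3/2, -31/4)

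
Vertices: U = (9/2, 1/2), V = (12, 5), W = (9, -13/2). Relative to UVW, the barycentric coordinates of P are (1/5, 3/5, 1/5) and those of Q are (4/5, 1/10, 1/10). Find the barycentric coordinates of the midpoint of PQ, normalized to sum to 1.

Since both coordinate triples sum to 1, the midpoint's barycentrics are the componentwise average.
(1/5+4/5)/2 = 1/2; similarly 7/20 and 3/20.

(1/2, 7/20, 3/20)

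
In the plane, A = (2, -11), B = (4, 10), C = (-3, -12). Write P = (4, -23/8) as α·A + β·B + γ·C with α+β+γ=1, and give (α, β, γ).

Signed area of the reference triangle: [ABC] = ½·(2·(10−(-12)) + 4·(-12−(-11)) + (-3)·(-11−10)) = ½·(44 − 4 + 63) = 103/2.
[PBC] = ½·(4·(10−(-12)) + 4·(-12−(-23/8)) + (-3)·(-23/8−10)) = ½·(88 − 73/2 + 309/8) = 721/16, so the A-coordinate is (721/16)/(103/2) = 7/8.
[APC] = ½·(2·(-23/8−(-12)) + 4·(-12−(-11)) + (-3)·(-11−(-23/8))) = ½·(73/4 − 4 + 195/8) = 309/16, so the B-coordinate is 3/8.
[ABP] = ½·(2·(10−(-23/8)) + 4·(-23/8−(-11)) + 4·(-11−10)) = ½·(103/4 + 65/2 − 84) = -103/8, so the C-coordinate is -1/4.

(7/8, 3/8, -1/4)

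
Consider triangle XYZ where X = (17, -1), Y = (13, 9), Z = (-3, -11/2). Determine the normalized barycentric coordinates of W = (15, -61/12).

Signed area of the reference triangle: [XYZ] = ½·(17·(9−(-11/2)) + 13·(-11/2−(-1)) + (-3)·(-1−9)) = ½·(493/2 − 117/2 + 30) = 109.
[WYZ] = ½·(15·(9−(-11/2)) + 13·(-11/2−(-61/12)) + (-3)·(-61/12−9)) = ½·(435/2 − 65/12 + 169/4) = 763/6, so the X-coordinate is (763/6)/109 = 7/6.
[XWZ] = ½·(17·(-61/12−(-11/2)) + 15·(-11/2−(-1)) + (-3)·(-1−(-61/12))) = ½·(85/12 − 135/2 − 49/4) = -109/3, so the Y-coordinate is -1/3.
[XYW] = ½·(17·(9−(-61/12)) + 13·(-61/12−(-1)) + 15·(-1−9)) = ½·(2873/12 − 637/12 − 150) = 109/6, so the Z-coordinate is 1/6.
Check: 7/6 − 1/3 + 1/6 = 1.

(7/6, -1/3, 1/6)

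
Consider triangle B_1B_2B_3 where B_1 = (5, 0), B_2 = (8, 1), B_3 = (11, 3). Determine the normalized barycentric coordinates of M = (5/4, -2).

(3/2, 1/4, -3/4)

Signed area of the reference triangle: [B_1B_2B_3] = ½·(5·(1−3) + 8·(3−0) + 11·(0−1)) = ½·(-10 + 24 − 11) = 3/2.
[MB_2B_3] = ½·((5/4)·(1−3) + 8·(3−(-2)) + 11·(-2−1)) = ½·(-5/2 + 40 − 33) = 9/4, so the B_1-coordinate is (9/4)/(3/2) = 3/2.
[B_1MB_3] = ½·(5·(-2−3) + (5/4)·(3−0) + 11·(0−(-2))) = ½·(-25 + 15/4 + 22) = 3/8, so the B_2-coordinate is 1/4.
[B_1B_2M] = ½·(5·(1−(-2)) + 8·(-2−0) + (5/4)·(0−1)) = ½·(15 − 16 − 5/4) = -9/8, so the B_3-coordinate is -3/4.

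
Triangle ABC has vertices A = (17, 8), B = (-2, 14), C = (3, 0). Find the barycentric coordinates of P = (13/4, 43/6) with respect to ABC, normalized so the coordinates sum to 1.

(1/6, 5/12, 5/12)

Signed area of the reference triangle: [ABC] = ½·(17·(14−0) + (-2)·(0−8) + 3·(8−14)) = ½·(238 + 16 − 18) = 118.
[PBC] = ½·((13/4)·(14−0) + (-2)·(0−(43/6)) + 3·(43/6−14)) = ½·(91/2 + 43/3 − 41/2) = 59/3, so the A-coordinate is (59/3)/118 = 1/6.
[APC] = ½·(17·(43/6−0) + (13/4)·(0−8) + 3·(8−(43/6))) = ½·(731/6 − 26 + 5/2) = 295/6, so the B-coordinate is 5/12.
[ABP] = ½·(17·(14−(43/6)) + (-2)·(43/6−8) + (13/4)·(8−14)) = ½·(697/6 + 5/3 − 39/2) = 295/6, so the C-coordinate is 5/12.
Check: 1/6 + 5/12 + 5/12 = 1.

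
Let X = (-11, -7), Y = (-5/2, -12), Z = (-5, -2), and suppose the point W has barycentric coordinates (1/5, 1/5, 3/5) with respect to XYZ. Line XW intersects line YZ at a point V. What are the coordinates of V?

Line XW meets YZ where the X-coordinate vanishes; zeroing W's X-weight and renormalizing leaves Y, Z-weights 1/5 : 3/5 → (1/4, 3/4).
So V = (1/4)·Y + (3/4)·Z = (-35/8, -9/2).

(-35/8, -9/2)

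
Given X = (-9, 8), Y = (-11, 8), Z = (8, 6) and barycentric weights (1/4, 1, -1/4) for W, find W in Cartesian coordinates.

W = (1/4)·X + 1·Y + (-1/4)·Z.
x-coordinate: (1/4)·(-9) + 1·(-11) + (-1/4)·8 = -61/4.
y-coordinate: (1/4)·8 + 1·8 + (-1/4)·6 = 17/2.

(-61/4, 17/2)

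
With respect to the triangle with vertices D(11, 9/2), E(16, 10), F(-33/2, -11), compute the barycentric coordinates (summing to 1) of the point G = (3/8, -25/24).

(5/12, 1/6, 5/12)

Signed area of the reference triangle: [DEF] = ½·(11·(10−(-11)) + 16·(-11−(9/2)) + (-33/2)·(9/2−10)) = ½·(231 − 248 + 363/4) = 295/8.
[GEF] = ½·((3/8)·(10−(-11)) + 16·(-11−(-25/24)) + (-33/2)·(-25/24−10)) = ½·(63/8 − 478/3 + 2915/16) = 1475/96, so the D-coordinate is (1475/96)/(295/8) = 5/12.
[DGF] = ½·(11·(-25/24−(-11)) + (3/8)·(-11−(9/2)) + (-33/2)·(9/2−(-25/24))) = ½·(2629/24 − 93/16 − 1463/16) = 295/48, so the E-coordinate is 1/6.
[DEG] = ½·(11·(10−(-25/24)) + 16·(-25/24−(9/2)) + (3/8)·(9/2−10)) = ½·(2915/24 − 266/3 − 33/16) = 1475/96, so the F-coordinate is 5/12.
Check: 5/12 + 1/6 + 5/12 = 1.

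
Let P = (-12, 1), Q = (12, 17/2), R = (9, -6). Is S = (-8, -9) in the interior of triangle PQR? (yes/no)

no

Barycentric coordinates of S: (475/651, -52/93, 180/217).
The three coordinates are positive, negative, positive; a point is interior exactly when all three are positive.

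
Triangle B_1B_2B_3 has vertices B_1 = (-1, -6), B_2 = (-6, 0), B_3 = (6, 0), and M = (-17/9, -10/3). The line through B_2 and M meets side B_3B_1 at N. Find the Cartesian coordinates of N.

(1/6, -5)

Barycentric coordinates of M with respect to B_1B_2B_3: (5/9, 1/3, 1/9).
On side B_3B_1 the B_2-coordinate is zero; dropping M's B_2-weight 1/3 and renormalizing the remaining 1/9 : 5/9 gives weights 1/6, 5/6 on B_3, B_1.
N = (1/6)·(6, 0) + (5/6)·(-1, -6) = (1/6, -5).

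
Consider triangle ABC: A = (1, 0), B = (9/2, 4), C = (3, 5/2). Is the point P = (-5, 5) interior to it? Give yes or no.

Barycentric coordinates of P: (-21, -100/3, 166/3).
The three coordinates are negative, negative, positive; a point is interior exactly when all three are positive.

no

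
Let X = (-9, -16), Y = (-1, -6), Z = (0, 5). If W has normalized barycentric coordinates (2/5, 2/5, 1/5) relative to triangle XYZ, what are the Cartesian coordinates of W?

(-4, -39/5)

W = (2/5)·X + (2/5)·Y + (1/5)·Z.
x-coordinate: (2/5)·(-9) + (2/5)·(-1) + (1/5)·0 = -4.
y-coordinate: (2/5)·(-16) + (2/5)·(-6) + (1/5)·5 = -39/5.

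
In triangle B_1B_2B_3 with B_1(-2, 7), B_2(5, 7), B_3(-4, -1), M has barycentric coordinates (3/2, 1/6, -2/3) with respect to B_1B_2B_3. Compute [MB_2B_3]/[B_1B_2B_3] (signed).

3/2

The signed ratio [MB_2B_3]/[B_1B_2B_3] equals the barycentric coordinate of M at vertex B_1, which is 3/2.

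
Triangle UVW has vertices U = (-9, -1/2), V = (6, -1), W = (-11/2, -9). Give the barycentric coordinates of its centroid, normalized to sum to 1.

The centroid is the average of the vertices, so each weight is 1/3.

(1/3, 1/3, 1/3)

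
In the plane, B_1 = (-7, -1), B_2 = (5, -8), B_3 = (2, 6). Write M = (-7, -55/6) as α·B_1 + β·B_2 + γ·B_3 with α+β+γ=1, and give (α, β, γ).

Signed area of the reference triangle: [B_1B_2B_3] = ½·((-7)·(-8−6) + 5·(6−(-1)) + 2·(-1−(-8))) = ½·(98 + 35 + 14) = 147/2.
[MB_2B_3] = ½·((-7)·(-8−6) + 5·(6−(-55/6)) + 2·(-55/6−(-8))) = ½·(98 + 455/6 − 7/3) = 343/4, so the B_1-coordinate is (343/4)/(147/2) = 7/6.
[B_1MB_3] = ½·((-7)·(-55/6−6) + (-7)·(6−(-1)) + 2·(-1−(-55/6))) = ½·(637/6 − 49 + 49/3) = 147/4, so the B_2-coordinate is 1/2.
[B_1B_2M] = ½·((-7)·(-8−(-55/6)) + 5·(-55/6−(-1)) + (-7)·(-1−(-8))) = ½·(-49/6 − 245/6 − 49) = -49, so the B_3-coordinate is -2/3.
Check: 7/6 + 1/2 − 2/3 = 1.

(7/6, 1/2, -2/3)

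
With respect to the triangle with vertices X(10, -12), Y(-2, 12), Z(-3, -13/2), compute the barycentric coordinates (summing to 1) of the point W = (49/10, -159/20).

Signed area of the reference triangle: [XYZ] = ½·(10·(12−(-13/2)) + (-2)·(-13/2−(-12)) + (-3)·(-12−12)) = ½·(185 − 11 + 72) = 123.
[WYZ] = ½·((49/10)·(12−(-13/2)) + (-2)·(-13/2−(-159/20)) + (-3)·(-159/20−12)) = ½·(1813/20 − 29/10 + 1197/20) = 369/5, so the X-coordinate is (369/5)/123 = 3/5.
[XWZ] = ½·(10·(-159/20−(-13/2)) + (49/10)·(-13/2−(-12)) + (-3)·(-12−(-159/20))) = ½·(-29/2 + 539/20 + 243/20) = 123/10, so the Y-coordinate is 1/10.
[XYW] = ½·(10·(12−(-159/20)) + (-2)·(-159/20−(-12)) + (49/10)·(-12−12)) = ½·(399/2 − 81/10 − 588/5) = 369/10, so the Z-coordinate is 3/10.

(3/5, 1/10, 3/10)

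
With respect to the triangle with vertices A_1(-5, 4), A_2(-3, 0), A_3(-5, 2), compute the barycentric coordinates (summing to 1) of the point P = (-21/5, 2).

Signed area of the reference triangle: [A_1A_2A_3] = ½·((-5)·(0−2) + (-3)·(2−4) + (-5)·(4−0)) = ½·(10 + 6 − 20) = -2.
[PA_2A_3] = ½·((-21/5)·(0−2) + (-3)·(2−2) + (-5)·(2−0)) = ½·(42/5 + 0 − 10) = -4/5, so the A_1-coordinate is (-4/5)/(-2) = 2/5.
[A_1PA_3] = ½·((-5)·(2−2) + (-21/5)·(2−4) + (-5)·(4−2)) = ½·(0 + 42/5 − 10) = -4/5, so the A_2-coordinate is 2/5.
[A_1A_2P] = ½·((-5)·(0−2) + (-3)·(2−4) + (-21/5)·(4−0)) = ½·(10 + 6 − 84/5) = -2/5, so the A_3-coordinate is 1/5.

(2/5, 2/5, 1/5)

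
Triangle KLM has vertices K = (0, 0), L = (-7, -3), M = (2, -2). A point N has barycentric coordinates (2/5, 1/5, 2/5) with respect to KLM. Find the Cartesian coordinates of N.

(-3/5, -7/5)

N = (2/5)·K + (1/5)·L + (2/5)·M.
x-coordinate: (2/5)·0 + (1/5)·(-7) + (2/5)·2 = -3/5.
y-coordinate: (2/5)·0 + (1/5)·(-3) + (2/5)·(-2) = -7/5.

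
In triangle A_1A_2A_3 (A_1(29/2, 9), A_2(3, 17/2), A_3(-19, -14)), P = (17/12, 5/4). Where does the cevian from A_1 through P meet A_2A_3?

(-35/3, -13/2)

Barycentric coordinates of P with respect to A_1A_2A_3: (1/2, 1/6, 1/3).
On side A_2A_3 the A_1-coordinate is zero; dropping P's A_1-weight 1/2 and renormalizing the remaining 1/6 : 1/3 gives weights 1/3, 2/3 on A_2, A_3.
Q = (1/3)·(3, 17/2) + (2/3)·(-19, -14) = (-35/3, -13/2).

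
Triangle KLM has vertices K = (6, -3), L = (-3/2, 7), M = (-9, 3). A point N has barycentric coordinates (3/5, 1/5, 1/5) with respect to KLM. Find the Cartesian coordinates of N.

N = (3/5)·K + (1/5)·L + (1/5)·M.
x-coordinate: (3/5)·6 + (1/5)·(-3/2) + (1/5)·(-9) = 3/2.
y-coordinate: (3/5)·(-3) + (1/5)·7 + (1/5)·3 = 1/5.

(3/2, 1/5)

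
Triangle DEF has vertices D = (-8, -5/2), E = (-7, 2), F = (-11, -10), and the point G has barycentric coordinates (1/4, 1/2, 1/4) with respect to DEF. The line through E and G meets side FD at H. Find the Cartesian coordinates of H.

Line EG meets FD where the E-coordinate vanishes; zeroing G's E-weight and renormalizing leaves F, D-weights 1/4 : 1/4 → (1/2, 1/2).
So H = (1/2)·F + (1/2)·D = (-19/2, -25/4).

(-19/2, -25/4)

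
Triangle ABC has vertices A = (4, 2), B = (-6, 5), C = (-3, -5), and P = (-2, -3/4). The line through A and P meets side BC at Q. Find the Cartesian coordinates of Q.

Barycentric coordinates of P with respect to ABC: (1/4, 1/4, 1/2).
On side BC the A-coordinate is zero; dropping P's A-weight 1/4 and renormalizing the remaining 1/4 : 1/2 gives weights 1/3, 2/3 on B, C.
Q = (1/3)·(-6, 5) + (2/3)·(-3, -5) = (-4, -5/3).

(-4, -5/3)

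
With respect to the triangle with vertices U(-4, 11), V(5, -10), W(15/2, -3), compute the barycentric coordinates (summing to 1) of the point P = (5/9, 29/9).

(5/9, 2/9, 2/9)

Signed area of the reference triangle: [UVW] = ½·((-4)·(-10−(-3)) + 5·(-3−11) + (15/2)·(11−(-10))) = ½·(28 − 70 + 315/2) = 231/4.
[PVW] = ½·((5/9)·(-10−(-3)) + 5·(-3−(29/9)) + (15/2)·(29/9−(-10))) = ½·(-35/9 − 280/9 + 595/6) = 385/12, so the U-coordinate is (385/12)/(231/4) = 5/9.
[UPW] = ½·((-4)·(29/9−(-3)) + (5/9)·(-3−11) + (15/2)·(11−(29/9))) = ½·(-224/9 − 70/9 + 175/3) = 77/6, so the V-coordinate is 2/9.
[UVP] = ½·((-4)·(-10−(29/9)) + 5·(29/9−11) + (5/9)·(11−(-10))) = ½·(476/9 − 350/9 + 35/3) = 77/6, so the W-coordinate is 2/9.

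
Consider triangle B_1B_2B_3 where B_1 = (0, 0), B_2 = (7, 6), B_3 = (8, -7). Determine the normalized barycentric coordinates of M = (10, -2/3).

Signed area of the reference triangle: [B_1B_2B_3] = ½·(0·(6−(-7)) + 7·(-7−0) + 8·(0−6)) = ½·(0 − 49 − 48) = -97/2.
[MB_2B_3] = ½·(10·(6−(-7)) + 7·(-7−(-2/3)) + 8·(-2/3−6)) = ½·(130 − 133/3 − 160/3) = 97/6, so the B_1-coordinate is (97/6)/(-97/2) = -1/3.
[B_1MB_3] = ½·(0·(-2/3−(-7)) + 10·(-7−0) + 8·(0−(-2/3))) = ½·(0 − 70 + 16/3) = -97/3, so the B_2-coordinate is 2/3.
[B_1B_2M] = ½·(0·(6−(-2/3)) + 7·(-2/3−0) + 10·(0−6)) = ½·(0 − 14/3 − 60) = -97/3, so the B_3-coordinate is 2/3.

(-1/3, 2/3, 2/3)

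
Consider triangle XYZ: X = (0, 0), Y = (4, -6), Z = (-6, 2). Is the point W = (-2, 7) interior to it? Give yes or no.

Barycentric coordinates of W: (41/14, -19/14, -4/7).
The three coordinates are positive, negative, negative; a point is interior exactly when all three are positive.

no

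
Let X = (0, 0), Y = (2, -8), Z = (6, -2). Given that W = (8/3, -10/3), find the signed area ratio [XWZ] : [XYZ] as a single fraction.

[XYZ] = ½·(0·(-8−(-2)) + 2·(-2−0) + 6·(0−(-8))) = ½·(0 − 4 + 48) = 22.
[XWZ] = ½·(0·(-10/3−(-2)) + (8/3)·(-2−0) + 6·(0−(-10/3))) = ½·(0 − 16/3 + 20) = 22/3, so the ratio is (22/3)/22 = 1/3.

1/3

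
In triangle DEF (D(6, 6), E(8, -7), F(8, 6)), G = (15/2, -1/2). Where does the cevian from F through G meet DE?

(22/3, -8/3)

Barycentric coordinates of G with respect to DEF: (1/4, 1/2, 1/4).
On side DE the F-coordinate is zero; dropping G's F-weight 1/4 and renormalizing the remaining 1/4 : 1/2 gives weights 1/3, 2/3 on D, E.
H = (1/3)·(6, 6) + (2/3)·(8, -7) = (22/3, -8/3).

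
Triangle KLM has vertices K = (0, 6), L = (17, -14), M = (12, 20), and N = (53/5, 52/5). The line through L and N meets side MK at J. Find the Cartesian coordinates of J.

Barycentric coordinates of N with respect to KLM: (1/5, 1/5, 3/5).
On side MK the L-coordinate is zero; dropping N's L-weight 1/5 and renormalizing the remaining 3/5 : 1/5 gives weights 3/4, 1/4 on M, K.
J = (3/4)·(12, 20) + (1/4)·(0, 6) = (9, 33/2).

(9, 33/2)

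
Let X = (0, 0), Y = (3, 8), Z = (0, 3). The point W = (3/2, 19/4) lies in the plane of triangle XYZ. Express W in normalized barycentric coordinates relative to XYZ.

Signed area of the reference triangle: [XYZ] = ½·(0·(8−3) + 3·(3−0) + 0·(0−8)) = ½·(0 + 9 + 0) = 9/2.
[WYZ] = ½·((3/2)·(8−3) + 3·(3−(19/4)) + 0·(19/4−8)) = ½·(15/2 − 21/4 + 0) = 9/8, so the X-coordinate is (9/8)/(9/2) = 1/4.
[XWZ] = ½·(0·(19/4−3) + (3/2)·(3−0) + 0·(0−(19/4))) = ½·(0 + 9/2 + 0) = 9/4, so the Y-coordinate is 1/2.
[XYW] = ½·(0·(8−(19/4)) + 3·(19/4−0) + (3/2)·(0−8)) = ½·(0 + 57/4 − 12) = 9/8, so the Z-coordinate is 1/4.
Check: 1/4 + 1/2 + 1/4 = 1.

(1/4, 1/2, 1/4)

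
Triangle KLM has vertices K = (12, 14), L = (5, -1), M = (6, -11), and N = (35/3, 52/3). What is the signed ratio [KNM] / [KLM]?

[KLM] = ½·(12·(-1−(-11)) + 5·(-11−14) + 6·(14−(-1))) = ½·(120 − 125 + 90) = 85/2.
[KNM] = ½·(12·(52/3−(-11)) + (35/3)·(-11−14) + 6·(14−(52/3))) = ½·(340 − 875/3 − 20) = 85/6, so the ratio is (85/6)/(85/2) = 1/3.

1/3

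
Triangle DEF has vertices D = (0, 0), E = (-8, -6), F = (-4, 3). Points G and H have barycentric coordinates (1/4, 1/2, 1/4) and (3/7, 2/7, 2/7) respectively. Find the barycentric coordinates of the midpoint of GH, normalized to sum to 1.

Since both coordinate triples sum to 1, the midpoint's barycentrics are the componentwise average.
(1/4+3/7)/2 = 19/56; similarly 11/28 and 15/56.

(19/56, 11/28, 15/56)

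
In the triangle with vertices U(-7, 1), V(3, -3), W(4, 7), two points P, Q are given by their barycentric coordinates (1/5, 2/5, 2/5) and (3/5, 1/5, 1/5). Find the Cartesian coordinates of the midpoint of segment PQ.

Barycentric coordinates of the midpoint are the average: (2/5, 3/10, 3/10).
Converting: (2/5)·U + (3/10)·V + (3/10)·W = (-7/10, 8/5).

(-7/10, 8/5)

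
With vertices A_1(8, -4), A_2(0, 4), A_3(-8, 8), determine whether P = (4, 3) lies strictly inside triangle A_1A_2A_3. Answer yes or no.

no

Barycentric coordinates of P: (-1/4, 2, -3/4).
The three coordinates are negative, positive, negative; a point is interior exactly when all three are positive.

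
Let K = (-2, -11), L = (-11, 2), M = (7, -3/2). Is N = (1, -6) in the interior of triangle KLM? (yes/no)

yes

Barycentric coordinates of N: (68/135, 11/135, 56/135).
The three coordinates are positive, positive, positive; a point is interior exactly when all three are positive.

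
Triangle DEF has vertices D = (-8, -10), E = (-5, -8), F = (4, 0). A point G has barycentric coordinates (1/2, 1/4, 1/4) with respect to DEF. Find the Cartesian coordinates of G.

(-17/4, -7)

G = (1/2)·D + (1/4)·E + (1/4)·F.
x-coordinate: (1/2)·(-8) + (1/4)·(-5) + (1/4)·4 = -17/4.
y-coordinate: (1/2)·(-10) + (1/4)·(-8) + (1/4)·0 = -7.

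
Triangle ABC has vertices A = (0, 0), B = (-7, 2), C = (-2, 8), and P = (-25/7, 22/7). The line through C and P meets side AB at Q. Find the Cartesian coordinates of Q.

Barycentric coordinates of P with respect to ABC: (2/7, 3/7, 2/7).
On side AB the C-coordinate is zero; dropping P's C-weight 2/7 and renormalizing the remaining 2/7 : 3/7 gives weights 2/5, 3/5 on A, B.
Q = (2/5)·(0, 0) + (3/5)·(-7, 2) = (-21/5, 6/5).

(-21/5, 6/5)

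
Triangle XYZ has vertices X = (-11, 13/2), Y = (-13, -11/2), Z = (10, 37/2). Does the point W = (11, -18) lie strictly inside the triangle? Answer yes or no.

Barycentric coordinates of W: (-1727/456, 519/152, 313/228).
The three coordinates are negative, positive, positive; a point is interior exactly when all three are positive.

no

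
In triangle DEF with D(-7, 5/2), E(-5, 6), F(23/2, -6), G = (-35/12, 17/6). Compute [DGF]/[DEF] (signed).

[DEF] = ½·((-7)·(6−(-6)) + (-5)·(-6−(5/2)) + (23/2)·(5/2−6)) = ½·(-84 + 85/2 − 161/4) = -327/8.
[DGF] = ½·((-7)·(17/6−(-6)) + (-35/12)·(-6−(5/2)) + (23/2)·(5/2−(17/6))) = ½·(-371/6 + 595/24 − 23/6) = -327/16, so the ratio is (-327/16)/(-327/8) = 1/2.

1/2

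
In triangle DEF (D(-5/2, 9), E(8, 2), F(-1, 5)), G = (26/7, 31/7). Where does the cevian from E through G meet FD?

Barycentric coordinates of G with respect to DEF: (2/7, 4/7, 1/7).
On side FD the E-coordinate is zero; dropping G's E-weight 4/7 and renormalizing the remaining 1/7 : 2/7 gives weights 1/3, 2/3 on F, D.
H = (1/3)·(-1, 5) + (2/3)·(-5/2, 9) = (-2, 23/3).

(-2, 23/3)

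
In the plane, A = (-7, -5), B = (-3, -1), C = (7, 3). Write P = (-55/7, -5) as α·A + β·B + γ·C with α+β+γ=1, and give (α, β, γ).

(6/7, 2/7, -1/7)

Signed area of the reference triangle: [ABC] = ½·((-7)·(-1−3) + (-3)·(3−(-5)) + 7·(-5−(-1))) = ½·(28 − 24 − 28) = -12.
[PBC] = ½·((-55/7)·(-1−3) + (-3)·(3−(-5)) + 7·(-5−(-1))) = ½·(220/7 − 24 − 28) = -72/7, so the A-coordinate is (-72/7)/(-12) = 6/7.
[APC] = ½·((-7)·(-5−3) + (-55/7)·(3−(-5)) + 7·(-5−(-5))) = ½·(56 − 440/7 + 0) = -24/7, so the B-coordinate is 2/7.
[ABP] = ½·((-7)·(-1−(-5)) + (-3)·(-5−(-5)) + (-55/7)·(-5−(-1))) = ½·(-28 + 0 + 220/7) = 12/7, so the C-coordinate is -1/7.
Check: 6/7 + 2/7 − 1/7 = 1.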